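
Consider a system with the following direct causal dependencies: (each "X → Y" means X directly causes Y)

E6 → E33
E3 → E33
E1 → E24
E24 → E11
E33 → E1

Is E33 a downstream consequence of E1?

E1 leads to E24, E11; E33 is not among them.

No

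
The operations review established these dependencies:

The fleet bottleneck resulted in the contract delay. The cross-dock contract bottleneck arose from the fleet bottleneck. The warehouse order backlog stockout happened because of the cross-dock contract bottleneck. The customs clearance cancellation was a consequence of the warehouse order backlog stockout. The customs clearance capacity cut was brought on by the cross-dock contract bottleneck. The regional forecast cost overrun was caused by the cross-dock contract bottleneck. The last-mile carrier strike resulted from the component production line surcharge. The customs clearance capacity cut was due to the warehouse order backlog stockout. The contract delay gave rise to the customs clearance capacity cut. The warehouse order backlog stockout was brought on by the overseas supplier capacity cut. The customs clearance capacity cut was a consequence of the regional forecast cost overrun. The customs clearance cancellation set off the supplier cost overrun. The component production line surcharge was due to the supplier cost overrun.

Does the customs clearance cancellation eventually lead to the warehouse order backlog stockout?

The customs clearance cancellation leads to the supplier cost overrun, the component production line surcharge, the last-mile carrier strike; the warehouse order backlog stockout is not among them.

No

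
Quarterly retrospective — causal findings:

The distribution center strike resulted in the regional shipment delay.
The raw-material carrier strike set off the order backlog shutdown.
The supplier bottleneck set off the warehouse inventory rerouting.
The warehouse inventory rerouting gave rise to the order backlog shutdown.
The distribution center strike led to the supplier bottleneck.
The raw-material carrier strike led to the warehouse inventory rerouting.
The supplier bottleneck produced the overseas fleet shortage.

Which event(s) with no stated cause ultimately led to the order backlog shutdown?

the distribution center strike, the raw-material carrier strike

Tracing upstream from the order backlog shutdown: the order backlog shutdown ← the warehouse inventory rerouting ← the supplier bottleneck ← the distribution center strike.
A separate upstream branch: the order backlog shutdown ← the raw-material carrier strike.
Each of those chain origins has no stated cause.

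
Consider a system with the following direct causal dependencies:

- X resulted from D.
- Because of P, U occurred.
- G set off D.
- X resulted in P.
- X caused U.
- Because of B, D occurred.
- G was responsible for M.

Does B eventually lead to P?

Yes

There is a causal chain: B → D → X → P.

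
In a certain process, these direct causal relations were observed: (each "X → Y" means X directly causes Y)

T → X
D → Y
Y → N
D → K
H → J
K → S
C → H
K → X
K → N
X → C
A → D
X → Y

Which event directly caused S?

K

Upstream contributors include A, D, but only K feeds directly into S.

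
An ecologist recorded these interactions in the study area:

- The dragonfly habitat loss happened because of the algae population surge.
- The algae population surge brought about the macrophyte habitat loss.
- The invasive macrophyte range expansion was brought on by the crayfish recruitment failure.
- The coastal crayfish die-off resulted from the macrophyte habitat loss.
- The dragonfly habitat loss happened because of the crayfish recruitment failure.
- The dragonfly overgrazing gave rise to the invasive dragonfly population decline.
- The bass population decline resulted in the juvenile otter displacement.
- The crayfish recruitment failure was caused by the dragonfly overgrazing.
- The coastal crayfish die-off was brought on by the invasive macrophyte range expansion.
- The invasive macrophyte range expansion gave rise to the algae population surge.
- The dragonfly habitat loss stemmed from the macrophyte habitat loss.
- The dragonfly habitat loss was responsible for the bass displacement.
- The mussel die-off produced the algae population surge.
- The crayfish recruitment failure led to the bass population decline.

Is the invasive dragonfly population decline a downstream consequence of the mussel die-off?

The mussel die-off leads to the algae population surge, the macrophyte habitat loss, the coastal crayfish die-off, the dragonfly habitat loss, the bass displacement; the invasive dragonfly population decline is not among them.

No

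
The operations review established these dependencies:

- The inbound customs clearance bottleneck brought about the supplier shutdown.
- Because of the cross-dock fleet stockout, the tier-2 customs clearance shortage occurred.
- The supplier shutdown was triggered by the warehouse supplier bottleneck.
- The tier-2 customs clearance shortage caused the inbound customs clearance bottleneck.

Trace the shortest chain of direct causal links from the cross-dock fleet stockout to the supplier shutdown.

the cross-dock fleet stockout → the tier-2 customs clearance shortage → the inbound customs clearance bottleneck → the supplier shutdown

the cross-dock fleet stockout → the tier-2 customs clearance shortage
the tier-2 customs clearance shortage → the inbound customs clearance bottleneck
the inbound customs clearance bottleneck → the supplier shutdown
Length: 3 steps.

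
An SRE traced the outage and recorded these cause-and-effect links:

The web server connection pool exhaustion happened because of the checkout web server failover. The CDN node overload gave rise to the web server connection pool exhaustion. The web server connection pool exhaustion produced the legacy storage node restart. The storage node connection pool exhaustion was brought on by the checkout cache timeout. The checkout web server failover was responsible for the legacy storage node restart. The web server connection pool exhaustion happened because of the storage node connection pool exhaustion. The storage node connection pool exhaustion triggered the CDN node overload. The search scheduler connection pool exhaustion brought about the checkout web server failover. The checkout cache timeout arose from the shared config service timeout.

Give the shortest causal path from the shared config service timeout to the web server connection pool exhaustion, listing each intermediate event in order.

the shared config service timeout → the checkout cache timeout → the storage node connection pool exhaustion → the web server connection pool exhaustion

the shared config service timeout → the checkout cache timeout
the checkout cache timeout → the storage node connection pool exhaustion
the storage node connection pool exhaustion → the web server connection pool exhaustion
Length: 3 steps.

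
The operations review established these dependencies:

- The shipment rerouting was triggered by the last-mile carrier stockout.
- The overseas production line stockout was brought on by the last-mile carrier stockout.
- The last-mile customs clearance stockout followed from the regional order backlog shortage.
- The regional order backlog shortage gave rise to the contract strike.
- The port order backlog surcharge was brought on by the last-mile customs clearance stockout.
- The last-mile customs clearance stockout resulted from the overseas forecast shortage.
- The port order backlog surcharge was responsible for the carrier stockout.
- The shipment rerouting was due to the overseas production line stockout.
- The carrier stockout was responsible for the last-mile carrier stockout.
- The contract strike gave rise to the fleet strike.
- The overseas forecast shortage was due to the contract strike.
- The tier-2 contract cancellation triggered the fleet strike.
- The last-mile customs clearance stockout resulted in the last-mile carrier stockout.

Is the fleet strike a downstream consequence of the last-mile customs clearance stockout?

No

The last-mile customs clearance stockout leads to the port order backlog surcharge, the carrier stockout, the last-mile carrier stockout, the overseas production line stockout, the shipment rerouting; the fleet strike is not among them.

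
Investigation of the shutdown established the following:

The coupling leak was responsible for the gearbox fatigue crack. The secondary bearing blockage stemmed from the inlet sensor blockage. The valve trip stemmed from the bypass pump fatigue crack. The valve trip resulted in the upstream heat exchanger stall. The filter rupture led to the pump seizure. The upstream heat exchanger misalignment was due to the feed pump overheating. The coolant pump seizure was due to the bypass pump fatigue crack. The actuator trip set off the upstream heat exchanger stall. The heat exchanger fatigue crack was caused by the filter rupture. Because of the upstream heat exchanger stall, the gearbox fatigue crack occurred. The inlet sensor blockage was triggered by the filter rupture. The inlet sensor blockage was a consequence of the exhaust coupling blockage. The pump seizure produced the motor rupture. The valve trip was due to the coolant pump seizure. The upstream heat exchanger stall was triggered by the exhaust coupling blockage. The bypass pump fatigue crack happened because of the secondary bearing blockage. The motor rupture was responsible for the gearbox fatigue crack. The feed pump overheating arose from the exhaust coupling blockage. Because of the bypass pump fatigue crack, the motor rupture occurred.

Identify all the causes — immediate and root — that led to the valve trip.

Immediate causes of the valve trip: the bypass pump fatigue crack, the coolant pump seizure.
Further upstream: the filter rupture, the exhaust coupling blockage, the inlet sensor blockage, the secondary bearing blockage.

the bypass pump fatigue crack, the coolant pump seizure, the exhaust coupling blockage, the filter rupture, the inlet sensor blockage, the secondary bearing blockage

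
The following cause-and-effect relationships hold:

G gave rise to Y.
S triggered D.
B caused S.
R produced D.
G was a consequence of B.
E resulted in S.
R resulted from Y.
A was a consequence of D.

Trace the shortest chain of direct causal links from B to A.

B → S → D → A

B → S
S → D
D → A
Length: 3 steps.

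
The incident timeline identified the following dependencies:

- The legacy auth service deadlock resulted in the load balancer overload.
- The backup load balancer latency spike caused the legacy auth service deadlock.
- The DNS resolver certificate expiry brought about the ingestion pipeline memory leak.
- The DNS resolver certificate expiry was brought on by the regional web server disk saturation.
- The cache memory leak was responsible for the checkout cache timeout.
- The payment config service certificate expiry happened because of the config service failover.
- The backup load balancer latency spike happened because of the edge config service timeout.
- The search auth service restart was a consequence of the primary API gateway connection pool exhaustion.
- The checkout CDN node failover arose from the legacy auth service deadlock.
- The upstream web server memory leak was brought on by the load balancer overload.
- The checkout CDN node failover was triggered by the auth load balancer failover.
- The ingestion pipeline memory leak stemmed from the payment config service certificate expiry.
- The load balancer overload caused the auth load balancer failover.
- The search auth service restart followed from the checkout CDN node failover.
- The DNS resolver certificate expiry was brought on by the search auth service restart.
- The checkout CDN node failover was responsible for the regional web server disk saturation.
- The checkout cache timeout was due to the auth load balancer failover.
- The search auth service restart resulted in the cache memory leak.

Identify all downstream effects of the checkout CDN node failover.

Direct effects: the regional web server disk saturation, the search auth service restart.
2 steps out: the cache memory leak, the DNS resolver certificate expiry.
3 steps out: the checkout cache timeout, the ingestion pipeline memory leak.
Not reachable from it: the config service failover, the primary API gateway connection pool exhaustion, the edge config service timeout, the backup load balancer latency spike, the legacy auth service deadlock, the load balancer overload, the upstream web server memory leak, the auth load balancer failover, the payment config service certificate expiry.

the DNS resolver certificate expiry, the cache memory leak, the checkout cache timeout, the ingestion pipeline memory leak, the regional web server disk saturation, the search auth service restart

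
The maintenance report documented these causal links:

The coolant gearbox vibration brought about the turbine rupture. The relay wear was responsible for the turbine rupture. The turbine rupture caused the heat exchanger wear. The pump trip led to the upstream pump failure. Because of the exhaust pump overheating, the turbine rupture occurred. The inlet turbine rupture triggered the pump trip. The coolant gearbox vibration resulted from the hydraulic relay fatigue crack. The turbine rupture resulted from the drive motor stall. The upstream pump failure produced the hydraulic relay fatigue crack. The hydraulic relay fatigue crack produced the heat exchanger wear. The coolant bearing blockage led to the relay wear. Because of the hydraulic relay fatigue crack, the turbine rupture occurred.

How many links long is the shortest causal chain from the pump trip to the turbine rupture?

3

Shortest chain: the pump trip → the upstream pump failure → the hydraulic relay fatigue crack → the turbine rupture.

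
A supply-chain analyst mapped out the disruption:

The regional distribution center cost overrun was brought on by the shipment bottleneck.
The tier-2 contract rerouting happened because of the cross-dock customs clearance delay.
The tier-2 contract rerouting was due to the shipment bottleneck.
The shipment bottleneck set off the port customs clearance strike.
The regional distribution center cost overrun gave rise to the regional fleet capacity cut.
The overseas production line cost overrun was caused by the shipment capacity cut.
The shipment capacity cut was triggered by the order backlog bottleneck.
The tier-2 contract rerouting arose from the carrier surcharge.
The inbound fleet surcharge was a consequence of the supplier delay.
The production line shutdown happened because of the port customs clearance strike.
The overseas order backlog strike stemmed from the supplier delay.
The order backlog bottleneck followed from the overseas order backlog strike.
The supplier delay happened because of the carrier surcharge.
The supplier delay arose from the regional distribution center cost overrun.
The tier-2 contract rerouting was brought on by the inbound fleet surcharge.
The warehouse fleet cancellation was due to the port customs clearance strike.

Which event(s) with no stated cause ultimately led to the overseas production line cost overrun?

Tracing upstream from the overseas production line cost overrun: the overseas production line cost overrun ← the shipment capacity cut ← the order backlog bottleneck ← the overseas order backlog strike ← the supplier delay ← the regional distribution center cost overrun ← the shipment bottleneck.
A separate upstream branch: the overseas production line cost overrun ← the shipment capacity cut ← the order backlog bottleneck ← the overseas order backlog strike ← the supplier delay ← the carrier surcharge.
Each of those chain origins has no stated cause.

the carrier surcharge, the shipment bottleneck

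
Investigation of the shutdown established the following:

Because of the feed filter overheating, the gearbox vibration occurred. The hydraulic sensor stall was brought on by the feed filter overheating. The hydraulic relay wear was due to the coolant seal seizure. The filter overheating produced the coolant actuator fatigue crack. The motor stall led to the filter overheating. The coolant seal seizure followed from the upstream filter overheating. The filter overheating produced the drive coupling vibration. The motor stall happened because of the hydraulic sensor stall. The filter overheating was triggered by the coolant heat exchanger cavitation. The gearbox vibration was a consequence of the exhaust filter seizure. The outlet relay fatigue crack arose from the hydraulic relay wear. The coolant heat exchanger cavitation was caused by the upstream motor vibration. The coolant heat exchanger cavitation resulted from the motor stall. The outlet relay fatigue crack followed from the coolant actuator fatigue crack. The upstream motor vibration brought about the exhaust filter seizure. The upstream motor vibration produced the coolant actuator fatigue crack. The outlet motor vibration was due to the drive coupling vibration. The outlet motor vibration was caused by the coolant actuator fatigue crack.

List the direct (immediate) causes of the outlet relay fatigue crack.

the coolant actuator fatigue crack, the hydraulic relay wear

Upstream contributors include the feed filter overheating, the hydraulic sensor stall, the upstream filter overheating, the coolant seal seizure, the upstream motor vibration, the motor stall, the coolant heat exchanger cavitation, the filter overheating, but only the coolant actuator fatigue crack, the hydraulic relay wear feed directly into the outlet relay fatigue crack.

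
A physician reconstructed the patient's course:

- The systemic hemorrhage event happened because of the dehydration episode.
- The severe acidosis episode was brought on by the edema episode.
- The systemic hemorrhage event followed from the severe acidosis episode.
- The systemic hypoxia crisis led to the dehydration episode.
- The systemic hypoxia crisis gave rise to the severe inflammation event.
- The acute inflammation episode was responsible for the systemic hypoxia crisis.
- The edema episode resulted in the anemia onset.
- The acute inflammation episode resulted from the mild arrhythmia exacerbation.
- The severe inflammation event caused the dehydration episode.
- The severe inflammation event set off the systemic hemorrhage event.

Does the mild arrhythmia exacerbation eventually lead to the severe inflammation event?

There is a causal chain: the mild arrhythmia exacerbation → the acute inflammation episode → the systemic hypoxia crisis → the severe inflammation event.

Yes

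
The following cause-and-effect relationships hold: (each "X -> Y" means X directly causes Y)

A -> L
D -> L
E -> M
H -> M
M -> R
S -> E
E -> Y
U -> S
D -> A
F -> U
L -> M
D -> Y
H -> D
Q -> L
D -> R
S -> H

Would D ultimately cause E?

No

D leads to A, L, M, R, Y; E is not among them.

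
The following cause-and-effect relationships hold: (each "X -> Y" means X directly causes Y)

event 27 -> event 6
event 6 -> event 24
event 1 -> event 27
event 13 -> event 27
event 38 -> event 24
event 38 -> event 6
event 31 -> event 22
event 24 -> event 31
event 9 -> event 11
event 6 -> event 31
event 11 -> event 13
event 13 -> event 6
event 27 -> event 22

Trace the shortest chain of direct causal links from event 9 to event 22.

event 9 → event 11 → event 13 → event 27 → event 22

event 9 → event 11
event 11 → event 13
event 13 → event 27
event 27 → event 22
Length: 4 steps.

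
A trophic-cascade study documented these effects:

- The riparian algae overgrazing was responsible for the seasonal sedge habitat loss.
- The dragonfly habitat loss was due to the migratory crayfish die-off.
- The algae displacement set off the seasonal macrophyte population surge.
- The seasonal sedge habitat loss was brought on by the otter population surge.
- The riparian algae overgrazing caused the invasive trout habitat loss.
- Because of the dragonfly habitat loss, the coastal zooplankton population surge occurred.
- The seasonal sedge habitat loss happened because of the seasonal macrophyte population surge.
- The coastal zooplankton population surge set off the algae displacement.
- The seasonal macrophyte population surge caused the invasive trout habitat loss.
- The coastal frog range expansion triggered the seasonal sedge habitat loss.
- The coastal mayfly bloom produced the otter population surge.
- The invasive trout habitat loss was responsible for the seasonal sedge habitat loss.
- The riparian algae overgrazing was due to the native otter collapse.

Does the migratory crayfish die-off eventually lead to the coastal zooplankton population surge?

Yes

There is a causal chain: the migratory crayfish die-off → the dragonfly habitat loss → the coastal zooplankton population surge.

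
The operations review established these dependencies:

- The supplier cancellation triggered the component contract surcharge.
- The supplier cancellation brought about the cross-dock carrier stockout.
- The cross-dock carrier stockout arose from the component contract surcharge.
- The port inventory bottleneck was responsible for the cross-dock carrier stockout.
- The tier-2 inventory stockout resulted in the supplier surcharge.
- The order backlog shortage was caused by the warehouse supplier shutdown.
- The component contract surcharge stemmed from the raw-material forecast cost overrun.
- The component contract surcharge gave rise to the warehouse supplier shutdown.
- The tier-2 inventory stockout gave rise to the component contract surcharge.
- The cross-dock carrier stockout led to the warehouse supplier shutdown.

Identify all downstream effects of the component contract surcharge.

the cross-dock carrier stockout, the order backlog shortage, the warehouse supplier shutdown

Direct effects: the cross-dock carrier stockout, the warehouse supplier shutdown.
2 steps out: the order backlog shortage.
Not reachable from it: the tier-2 inventory stockout, the raw-material forecast cost overrun, the supplier cancellation, the port inventory bottleneck, the supplier surcharge.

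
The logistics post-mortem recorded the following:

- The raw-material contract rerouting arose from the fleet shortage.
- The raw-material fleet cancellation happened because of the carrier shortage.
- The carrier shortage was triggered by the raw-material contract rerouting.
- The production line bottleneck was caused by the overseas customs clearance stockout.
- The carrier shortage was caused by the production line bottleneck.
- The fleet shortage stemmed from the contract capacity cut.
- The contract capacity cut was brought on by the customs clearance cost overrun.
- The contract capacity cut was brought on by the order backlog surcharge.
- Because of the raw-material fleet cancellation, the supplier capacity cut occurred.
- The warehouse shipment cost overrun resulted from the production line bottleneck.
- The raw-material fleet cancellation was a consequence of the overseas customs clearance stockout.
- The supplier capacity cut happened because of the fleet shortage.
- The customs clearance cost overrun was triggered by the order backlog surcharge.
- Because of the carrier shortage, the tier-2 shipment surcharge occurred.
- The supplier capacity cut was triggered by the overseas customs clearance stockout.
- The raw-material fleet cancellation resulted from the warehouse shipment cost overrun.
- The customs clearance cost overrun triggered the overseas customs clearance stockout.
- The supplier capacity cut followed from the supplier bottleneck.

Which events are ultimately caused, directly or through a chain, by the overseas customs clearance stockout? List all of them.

Direct effects: the production line bottleneck, the raw-material fleet cancellation, the supplier capacity cut.
2 steps out: the carrier shortage, the warehouse shipment cost overrun.
3 steps out: the tier-2 shipment surcharge.
Not reachable from it: the order backlog surcharge, the customs clearance cost overrun, the contract capacity cut, the fleet shortage, the raw-material contract rerouting, the supplier bottleneck.

the carrier shortage, the production line bottleneck, the raw-material fleet cancellation, the supplier capacity cut, the tier-2 shipment surcharge, the warehouse shipment cost overrun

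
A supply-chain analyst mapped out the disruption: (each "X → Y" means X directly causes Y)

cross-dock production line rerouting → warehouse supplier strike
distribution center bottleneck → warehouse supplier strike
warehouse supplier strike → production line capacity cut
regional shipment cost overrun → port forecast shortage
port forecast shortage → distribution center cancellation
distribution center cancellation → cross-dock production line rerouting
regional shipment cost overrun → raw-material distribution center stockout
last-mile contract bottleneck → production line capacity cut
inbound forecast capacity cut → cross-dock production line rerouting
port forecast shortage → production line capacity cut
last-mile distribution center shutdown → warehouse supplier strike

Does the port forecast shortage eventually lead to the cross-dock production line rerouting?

Yes

There is a causal chain: the port forecast shortage → the distribution center cancellation → the cross-dock production line rerouting.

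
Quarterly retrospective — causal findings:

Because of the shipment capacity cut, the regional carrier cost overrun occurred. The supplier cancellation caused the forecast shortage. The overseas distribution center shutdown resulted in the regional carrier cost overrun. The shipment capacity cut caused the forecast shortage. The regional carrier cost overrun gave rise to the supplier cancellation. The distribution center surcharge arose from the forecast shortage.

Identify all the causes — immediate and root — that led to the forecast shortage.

the overseas distribution center shutdown, the regional carrier cost overrun, the shipment capacity cut, the supplier cancellation

Immediate causes of the forecast shortage: the shipment capacity cut, the supplier cancellation.
Further upstream: the overseas distribution center shutdown, the regional carrier cost overrun.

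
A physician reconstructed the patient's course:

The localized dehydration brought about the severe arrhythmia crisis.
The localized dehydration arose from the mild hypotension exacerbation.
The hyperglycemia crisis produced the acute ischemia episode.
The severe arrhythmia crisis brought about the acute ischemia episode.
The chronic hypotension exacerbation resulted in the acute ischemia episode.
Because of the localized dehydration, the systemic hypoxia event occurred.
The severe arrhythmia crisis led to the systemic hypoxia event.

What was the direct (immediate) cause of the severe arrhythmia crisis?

the localized dehydration

Upstream contributors include the mild hypotension exacerbation, but only the localized dehydration feeds directly into the severe arrhythmia crisis.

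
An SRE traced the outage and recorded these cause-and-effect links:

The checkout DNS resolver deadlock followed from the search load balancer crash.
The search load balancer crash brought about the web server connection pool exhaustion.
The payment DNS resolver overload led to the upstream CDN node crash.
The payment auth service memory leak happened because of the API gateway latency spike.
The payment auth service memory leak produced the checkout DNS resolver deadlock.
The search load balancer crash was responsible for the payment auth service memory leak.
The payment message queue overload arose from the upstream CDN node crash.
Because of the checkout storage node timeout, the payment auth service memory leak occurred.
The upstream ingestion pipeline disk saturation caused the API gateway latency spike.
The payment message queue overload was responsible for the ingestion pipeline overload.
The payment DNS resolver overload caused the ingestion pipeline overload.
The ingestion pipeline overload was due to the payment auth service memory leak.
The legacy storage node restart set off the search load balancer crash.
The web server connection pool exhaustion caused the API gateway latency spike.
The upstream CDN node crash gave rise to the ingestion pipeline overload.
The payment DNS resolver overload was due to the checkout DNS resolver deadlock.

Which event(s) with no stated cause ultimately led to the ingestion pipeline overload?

Tracing upstream from the ingestion pipeline overload: the ingestion pipeline overload ← the payment auth service memory leak ← the checkout storage node timeout.
A separate upstream branch: the ingestion pipeline overload ← the payment auth service memory leak ← the search load balancer crash ← the legacy storage node restart.
A separate upstream branch: the ingestion pipeline overload ← the payment auth service memory leak ← the API gateway latency spike ← the upstream ingestion pipeline disk saturation.
Each of those chain origins has no stated cause.

the checkout storage node timeout, the legacy storage node restart, the upstream ingestion pipeline disk saturation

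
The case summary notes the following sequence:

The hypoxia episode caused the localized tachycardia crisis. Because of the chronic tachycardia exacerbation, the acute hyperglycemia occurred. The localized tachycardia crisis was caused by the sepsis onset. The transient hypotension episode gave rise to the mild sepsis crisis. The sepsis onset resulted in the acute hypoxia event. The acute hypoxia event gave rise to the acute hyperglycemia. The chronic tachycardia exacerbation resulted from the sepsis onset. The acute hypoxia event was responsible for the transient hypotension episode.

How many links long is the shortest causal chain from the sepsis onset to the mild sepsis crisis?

3

Shortest chain: the sepsis onset → the acute hypoxia event → the transient hypotension episode → the mild sepsis crisis.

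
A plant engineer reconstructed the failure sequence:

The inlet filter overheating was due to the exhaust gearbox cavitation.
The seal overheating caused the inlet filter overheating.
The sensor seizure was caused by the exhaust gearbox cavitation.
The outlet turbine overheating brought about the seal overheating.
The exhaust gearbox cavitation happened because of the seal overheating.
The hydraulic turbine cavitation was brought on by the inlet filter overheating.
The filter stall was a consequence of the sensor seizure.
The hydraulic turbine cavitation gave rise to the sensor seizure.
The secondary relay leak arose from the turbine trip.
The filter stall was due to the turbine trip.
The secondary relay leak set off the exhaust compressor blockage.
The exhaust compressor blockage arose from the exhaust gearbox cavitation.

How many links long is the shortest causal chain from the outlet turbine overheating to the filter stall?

Shortest chain: the outlet turbine overheating → the seal overheating → the exhaust gearbox cavitation → the sensor seizure → the filter stall.

4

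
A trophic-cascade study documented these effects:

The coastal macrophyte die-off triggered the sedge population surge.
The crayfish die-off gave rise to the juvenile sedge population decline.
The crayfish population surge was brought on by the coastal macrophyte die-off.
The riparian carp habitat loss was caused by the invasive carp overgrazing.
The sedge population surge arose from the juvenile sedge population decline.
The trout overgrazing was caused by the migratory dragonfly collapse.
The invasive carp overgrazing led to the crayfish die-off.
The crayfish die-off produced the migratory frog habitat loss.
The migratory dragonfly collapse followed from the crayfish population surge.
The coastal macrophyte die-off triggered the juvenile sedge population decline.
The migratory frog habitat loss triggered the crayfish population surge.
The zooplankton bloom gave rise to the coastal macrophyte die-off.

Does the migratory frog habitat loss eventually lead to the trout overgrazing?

There is a causal chain: the migratory frog habitat loss → the crayfish population surge → the migratory dragonfly collapse → the trout overgrazing.

Yes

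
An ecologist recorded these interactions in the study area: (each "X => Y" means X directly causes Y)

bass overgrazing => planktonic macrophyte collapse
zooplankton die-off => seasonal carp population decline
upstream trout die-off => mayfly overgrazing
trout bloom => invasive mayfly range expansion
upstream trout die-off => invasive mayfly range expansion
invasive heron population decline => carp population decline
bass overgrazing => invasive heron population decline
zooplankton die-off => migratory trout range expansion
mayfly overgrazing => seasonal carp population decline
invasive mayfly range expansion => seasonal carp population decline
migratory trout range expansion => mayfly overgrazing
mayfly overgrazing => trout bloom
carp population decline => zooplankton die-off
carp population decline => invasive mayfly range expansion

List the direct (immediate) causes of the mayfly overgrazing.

Upstream contributors include the bass overgrazing, the invasive heron population decline, the carp population decline, the zooplankton die-off, but only the migratory trout range expansion, the upstream trout die-off feed directly into the mayfly overgrazing.

the migratory trout range expansion, the upstream trout die-off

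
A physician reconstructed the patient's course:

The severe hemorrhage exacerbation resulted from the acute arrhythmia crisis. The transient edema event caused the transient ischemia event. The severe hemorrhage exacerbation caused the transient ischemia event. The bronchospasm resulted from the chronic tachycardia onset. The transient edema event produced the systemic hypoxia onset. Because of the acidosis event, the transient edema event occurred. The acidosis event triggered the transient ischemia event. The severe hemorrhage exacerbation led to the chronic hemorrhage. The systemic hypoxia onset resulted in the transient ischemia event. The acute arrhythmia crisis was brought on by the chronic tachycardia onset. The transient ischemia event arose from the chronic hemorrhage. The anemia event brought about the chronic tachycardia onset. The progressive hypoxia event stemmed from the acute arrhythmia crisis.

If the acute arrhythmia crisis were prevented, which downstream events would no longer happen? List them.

the chronic hemorrhage, the progressive hypoxia event, the severe hemorrhage exacerbation

Downstream of the acute arrhythmia crisis: the progressive hypoxia event, the severe hemorrhage exacerbation, the chronic hemorrhage, the transient ischemia event.
Of those, still caused via another path: the transient ischemia event.
The remainder have no surviving cause.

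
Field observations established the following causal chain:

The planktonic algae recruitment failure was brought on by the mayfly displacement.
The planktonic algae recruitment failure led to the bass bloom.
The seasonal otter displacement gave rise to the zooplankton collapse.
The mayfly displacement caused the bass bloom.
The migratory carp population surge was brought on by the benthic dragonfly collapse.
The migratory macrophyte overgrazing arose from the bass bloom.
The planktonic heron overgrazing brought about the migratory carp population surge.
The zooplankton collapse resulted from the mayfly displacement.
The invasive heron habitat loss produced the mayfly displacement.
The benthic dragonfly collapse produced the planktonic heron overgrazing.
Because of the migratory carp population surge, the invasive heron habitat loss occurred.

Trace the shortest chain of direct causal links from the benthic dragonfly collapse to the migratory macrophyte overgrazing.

the benthic dragonfly collapse → the migratory carp population surge
the migratory carp population surge → the invasive heron habitat loss
the invasive heron habitat loss → the mayfly displacement
the mayfly displacement → the bass bloom
the bass bloom → the migratory macrophyte overgrazing
Length: 5 steps.

the benthic dragonfly collapse → the migratory carp population surge → the invasive heron habitat loss → the mayfly displacement → the bass bloom → the migratory macrophyte overgrazing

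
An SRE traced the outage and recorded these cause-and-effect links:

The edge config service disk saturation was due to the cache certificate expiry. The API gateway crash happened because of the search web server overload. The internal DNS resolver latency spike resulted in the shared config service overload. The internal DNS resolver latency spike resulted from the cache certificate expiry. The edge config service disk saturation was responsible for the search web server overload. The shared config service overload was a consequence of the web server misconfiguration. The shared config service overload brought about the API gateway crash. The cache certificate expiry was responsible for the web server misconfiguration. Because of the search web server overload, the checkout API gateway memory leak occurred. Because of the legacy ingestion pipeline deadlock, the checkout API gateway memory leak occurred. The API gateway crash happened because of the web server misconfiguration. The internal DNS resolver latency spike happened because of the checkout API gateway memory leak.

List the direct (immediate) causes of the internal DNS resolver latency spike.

Upstream contributors include the edge config service disk saturation, the search web server overload, the legacy ingestion pipeline deadlock, but only the cache certificate expiry, the checkout API gateway memory leak feed directly into the internal DNS resolver latency spike.

the cache certificate expiry, the checkout API gateway memory leak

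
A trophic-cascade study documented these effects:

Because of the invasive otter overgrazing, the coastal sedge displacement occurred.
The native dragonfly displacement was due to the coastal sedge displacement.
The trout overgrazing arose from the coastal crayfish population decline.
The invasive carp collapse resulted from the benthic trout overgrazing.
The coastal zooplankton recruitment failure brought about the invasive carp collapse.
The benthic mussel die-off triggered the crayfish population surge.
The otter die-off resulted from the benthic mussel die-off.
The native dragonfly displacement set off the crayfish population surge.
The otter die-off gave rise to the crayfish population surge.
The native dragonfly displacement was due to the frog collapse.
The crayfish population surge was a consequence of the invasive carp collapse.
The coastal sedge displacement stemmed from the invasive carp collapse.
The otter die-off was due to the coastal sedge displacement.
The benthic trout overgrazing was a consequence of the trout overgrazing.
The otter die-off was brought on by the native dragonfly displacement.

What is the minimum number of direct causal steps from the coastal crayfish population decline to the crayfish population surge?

Shortest chain: the coastal crayfish population decline → the trout overgrazing → the benthic trout overgrazing → the invasive carp collapse → the crayfish population surge.

4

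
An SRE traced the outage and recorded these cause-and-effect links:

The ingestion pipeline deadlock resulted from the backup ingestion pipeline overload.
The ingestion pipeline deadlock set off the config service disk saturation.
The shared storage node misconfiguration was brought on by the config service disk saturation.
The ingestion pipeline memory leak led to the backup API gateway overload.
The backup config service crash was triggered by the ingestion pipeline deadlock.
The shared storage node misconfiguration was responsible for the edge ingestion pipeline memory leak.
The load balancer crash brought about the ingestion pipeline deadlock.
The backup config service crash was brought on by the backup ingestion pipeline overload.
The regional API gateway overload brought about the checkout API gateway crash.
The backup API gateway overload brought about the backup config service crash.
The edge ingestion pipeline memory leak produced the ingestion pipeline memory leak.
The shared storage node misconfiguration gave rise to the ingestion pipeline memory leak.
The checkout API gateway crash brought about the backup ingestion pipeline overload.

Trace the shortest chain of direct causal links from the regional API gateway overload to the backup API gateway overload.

the regional API gateway overload → the checkout API gateway crash → the backup ingestion pipeline overload → the ingestion pipeline deadlock → the config service disk saturation → the shared storage node misconfiguration → the ingestion pipeline memory leak → the backup API gateway overload

the regional API gateway overload → the checkout API gateway crash
the checkout API gateway crash → the backup ingestion pipeline overload
the backup ingestion pipeline overload → the ingestion pipeline deadlock
the ingestion pipeline deadlock → the config service disk saturation
the config service disk saturation → the shared storage node misconfiguration
the shared storage node misconfiguration → the ingestion pipeline memory leak
the ingestion pipeline memory leak → the backup API gateway overload
Length: 7 steps.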